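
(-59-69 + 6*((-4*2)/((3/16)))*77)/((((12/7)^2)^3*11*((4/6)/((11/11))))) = -18235595/171072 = -106.60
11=11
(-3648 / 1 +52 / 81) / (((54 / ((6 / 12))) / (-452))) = 33384268 / 2187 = 15264.87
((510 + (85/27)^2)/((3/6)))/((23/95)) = 4294.92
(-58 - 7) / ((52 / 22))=-55 / 2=-27.50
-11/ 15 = -0.73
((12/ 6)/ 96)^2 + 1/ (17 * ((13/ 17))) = 2317/ 29952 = 0.08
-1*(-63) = 63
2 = 2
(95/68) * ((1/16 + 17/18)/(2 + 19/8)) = 2755/8568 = 0.32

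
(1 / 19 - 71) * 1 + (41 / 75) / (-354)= -35790179 / 504450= -70.95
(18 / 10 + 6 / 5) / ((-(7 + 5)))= -1 / 4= -0.25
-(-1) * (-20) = -20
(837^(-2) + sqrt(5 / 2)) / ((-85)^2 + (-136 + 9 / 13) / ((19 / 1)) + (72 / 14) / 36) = 1729 / 8743072396671 + 1729*sqrt(10) / 24959918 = 0.00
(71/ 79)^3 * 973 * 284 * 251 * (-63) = -3172044150.98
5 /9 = 0.56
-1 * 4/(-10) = 2/5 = 0.40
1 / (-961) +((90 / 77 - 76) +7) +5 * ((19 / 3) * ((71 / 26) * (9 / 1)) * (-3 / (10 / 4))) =-963649517 / 961961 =-1001.76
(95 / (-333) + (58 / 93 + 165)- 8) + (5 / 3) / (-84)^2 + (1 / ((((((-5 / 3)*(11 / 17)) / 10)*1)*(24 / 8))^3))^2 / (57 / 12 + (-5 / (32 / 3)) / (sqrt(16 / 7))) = 2966024478720*sqrt(7) / 652092116929 + 5410053434639889851111 / 15832598363032573584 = 353.74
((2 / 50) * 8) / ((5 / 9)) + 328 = 41072 / 125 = 328.58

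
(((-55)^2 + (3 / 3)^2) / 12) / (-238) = -89 / 84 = -1.06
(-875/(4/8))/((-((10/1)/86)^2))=129430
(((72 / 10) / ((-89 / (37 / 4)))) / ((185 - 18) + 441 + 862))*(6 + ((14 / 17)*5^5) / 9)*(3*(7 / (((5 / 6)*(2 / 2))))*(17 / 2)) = -2479074 / 77875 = -31.83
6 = 6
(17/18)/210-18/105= -0.17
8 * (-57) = -456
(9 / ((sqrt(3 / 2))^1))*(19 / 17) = 57*sqrt(6) / 17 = 8.21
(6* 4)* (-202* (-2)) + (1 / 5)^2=9696.04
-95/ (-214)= 95/ 214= 0.44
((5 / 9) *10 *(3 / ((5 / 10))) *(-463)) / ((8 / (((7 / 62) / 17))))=-81025 / 6324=-12.81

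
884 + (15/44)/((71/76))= 884.36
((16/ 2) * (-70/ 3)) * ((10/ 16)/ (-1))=350/ 3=116.67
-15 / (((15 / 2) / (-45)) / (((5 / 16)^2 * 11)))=12375 / 128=96.68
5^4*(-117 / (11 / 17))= -1243125 / 11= -113011.36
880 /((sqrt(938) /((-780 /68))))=-85800 * sqrt(938) /7973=-329.58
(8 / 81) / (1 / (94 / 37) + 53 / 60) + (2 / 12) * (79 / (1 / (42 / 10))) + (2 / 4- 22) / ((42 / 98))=2533093 / 486135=5.21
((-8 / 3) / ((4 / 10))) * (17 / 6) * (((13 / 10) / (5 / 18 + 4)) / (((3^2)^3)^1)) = -0.01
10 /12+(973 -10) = 5783 /6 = 963.83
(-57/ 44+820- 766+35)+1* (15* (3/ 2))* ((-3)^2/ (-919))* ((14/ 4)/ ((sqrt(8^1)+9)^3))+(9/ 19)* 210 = 711585* sqrt(2)/ 715013246+13985608486747/ 74718884207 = 187.18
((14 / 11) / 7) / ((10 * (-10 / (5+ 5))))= -1 / 55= -0.02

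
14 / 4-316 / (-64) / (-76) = 4177 / 1216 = 3.44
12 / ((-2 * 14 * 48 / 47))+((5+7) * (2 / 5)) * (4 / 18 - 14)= -111809 / 1680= -66.55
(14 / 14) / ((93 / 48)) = 16 / 31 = 0.52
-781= -781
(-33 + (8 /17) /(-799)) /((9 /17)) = -448247 /7191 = -62.33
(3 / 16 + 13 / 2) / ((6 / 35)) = 3745 / 96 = 39.01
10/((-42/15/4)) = -100/7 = -14.29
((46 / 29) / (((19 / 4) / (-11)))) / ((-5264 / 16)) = 2024 / 181279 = 0.01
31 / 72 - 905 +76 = -59657 / 72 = -828.57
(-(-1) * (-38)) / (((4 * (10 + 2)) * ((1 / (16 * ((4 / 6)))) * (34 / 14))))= -3.48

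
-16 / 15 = -1.07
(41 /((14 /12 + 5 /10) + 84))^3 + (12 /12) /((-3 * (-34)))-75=-74.88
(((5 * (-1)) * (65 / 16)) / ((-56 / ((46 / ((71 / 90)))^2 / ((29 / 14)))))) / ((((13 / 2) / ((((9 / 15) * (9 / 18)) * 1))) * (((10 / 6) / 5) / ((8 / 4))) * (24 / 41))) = 658803375 / 2339024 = 281.66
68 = 68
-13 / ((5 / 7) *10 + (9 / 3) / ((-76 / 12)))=-1729 / 887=-1.95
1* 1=1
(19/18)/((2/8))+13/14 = 649/126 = 5.15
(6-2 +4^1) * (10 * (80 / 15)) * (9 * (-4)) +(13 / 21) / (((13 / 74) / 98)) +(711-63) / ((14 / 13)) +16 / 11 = -3329056 / 231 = -14411.50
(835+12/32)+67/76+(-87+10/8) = 114077/152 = 750.51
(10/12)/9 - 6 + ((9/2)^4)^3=7625596831675/110592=68952517.65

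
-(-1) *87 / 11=87 / 11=7.91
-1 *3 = -3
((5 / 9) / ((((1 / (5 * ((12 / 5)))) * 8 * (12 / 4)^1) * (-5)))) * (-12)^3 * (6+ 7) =1248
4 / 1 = 4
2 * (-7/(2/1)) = -7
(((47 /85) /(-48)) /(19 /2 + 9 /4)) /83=-1 /84660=-0.00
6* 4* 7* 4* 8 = 5376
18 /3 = 6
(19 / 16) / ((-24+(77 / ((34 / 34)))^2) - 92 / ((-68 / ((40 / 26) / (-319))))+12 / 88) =1339481 / 6660891976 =0.00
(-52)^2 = 2704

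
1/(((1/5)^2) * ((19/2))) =50/19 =2.63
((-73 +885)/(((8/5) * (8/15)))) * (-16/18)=-5075/6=-845.83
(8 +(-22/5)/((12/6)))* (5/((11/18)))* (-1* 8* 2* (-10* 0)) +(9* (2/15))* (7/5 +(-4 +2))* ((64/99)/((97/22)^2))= -5632/235225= -0.02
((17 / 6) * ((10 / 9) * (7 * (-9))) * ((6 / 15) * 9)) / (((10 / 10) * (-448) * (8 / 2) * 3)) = 17 / 128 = 0.13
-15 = -15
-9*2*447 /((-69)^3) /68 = 149 /413678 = 0.00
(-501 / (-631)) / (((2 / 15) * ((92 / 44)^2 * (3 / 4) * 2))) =303105 / 333799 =0.91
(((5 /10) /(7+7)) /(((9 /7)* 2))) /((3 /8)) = 1 /27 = 0.04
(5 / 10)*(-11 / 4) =-11 / 8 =-1.38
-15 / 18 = -5 / 6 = -0.83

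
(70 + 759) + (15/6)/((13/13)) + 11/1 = 1685/2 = 842.50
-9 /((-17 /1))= 9 /17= 0.53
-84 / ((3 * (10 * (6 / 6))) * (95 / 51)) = -714 / 475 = -1.50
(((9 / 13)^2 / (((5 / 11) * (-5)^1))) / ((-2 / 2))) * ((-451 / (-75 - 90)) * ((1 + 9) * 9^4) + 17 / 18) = 319574871 / 8450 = 37819.51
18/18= 1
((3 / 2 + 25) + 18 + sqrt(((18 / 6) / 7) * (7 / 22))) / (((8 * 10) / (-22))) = -979 / 80-sqrt(66) / 80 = -12.34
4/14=2/7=0.29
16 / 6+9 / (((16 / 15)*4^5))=131477 / 49152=2.67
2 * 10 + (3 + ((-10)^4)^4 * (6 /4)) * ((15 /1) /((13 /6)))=1350000000000000530 /13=103846153846153886.92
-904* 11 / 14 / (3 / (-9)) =14916 / 7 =2130.86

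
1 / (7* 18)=1 / 126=0.01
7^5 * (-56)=-941192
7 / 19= 0.37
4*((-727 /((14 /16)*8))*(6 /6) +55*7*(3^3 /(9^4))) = -695864 /1701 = -409.09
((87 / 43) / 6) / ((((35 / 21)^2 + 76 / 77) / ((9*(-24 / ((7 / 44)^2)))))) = -600291648 / 785309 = -764.40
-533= -533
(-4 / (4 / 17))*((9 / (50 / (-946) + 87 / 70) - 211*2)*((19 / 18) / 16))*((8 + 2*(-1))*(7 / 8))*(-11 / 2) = -25382770567 / 1891248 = -13421.18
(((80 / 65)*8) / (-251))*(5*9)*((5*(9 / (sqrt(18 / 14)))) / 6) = -14400*sqrt(7) / 3263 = -11.68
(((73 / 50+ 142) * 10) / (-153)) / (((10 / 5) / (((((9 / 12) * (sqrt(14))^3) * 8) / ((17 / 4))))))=-133896 * sqrt(14) / 1445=-346.71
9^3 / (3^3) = 27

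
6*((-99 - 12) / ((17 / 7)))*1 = -274.24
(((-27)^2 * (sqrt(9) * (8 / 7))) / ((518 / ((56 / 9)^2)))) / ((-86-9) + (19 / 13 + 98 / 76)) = -3414528 / 1686127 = -2.03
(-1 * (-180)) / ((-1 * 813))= -0.22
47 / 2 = 23.50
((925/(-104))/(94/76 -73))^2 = 308880625/20108374416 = 0.02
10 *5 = 50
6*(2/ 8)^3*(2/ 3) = 1/ 16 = 0.06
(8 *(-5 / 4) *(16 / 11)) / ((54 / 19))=-5.12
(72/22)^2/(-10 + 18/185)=-29970/27709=-1.08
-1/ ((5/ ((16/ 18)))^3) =-512/ 91125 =-0.01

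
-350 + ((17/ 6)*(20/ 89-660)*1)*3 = -530270/ 89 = -5958.09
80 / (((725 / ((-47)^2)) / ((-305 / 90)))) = -1077992 / 1305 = -826.05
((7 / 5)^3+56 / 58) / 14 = 0.26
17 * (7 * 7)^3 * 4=8000132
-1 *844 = -844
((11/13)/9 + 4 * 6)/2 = 2819/234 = 12.05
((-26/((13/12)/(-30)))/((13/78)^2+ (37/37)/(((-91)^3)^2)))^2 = 671846399.91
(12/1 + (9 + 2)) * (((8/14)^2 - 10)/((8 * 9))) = -1817/588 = -3.09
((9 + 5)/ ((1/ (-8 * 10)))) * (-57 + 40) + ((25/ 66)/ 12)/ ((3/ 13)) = 45239365/ 2376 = 19040.14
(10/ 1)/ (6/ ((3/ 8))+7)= 10/ 23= 0.43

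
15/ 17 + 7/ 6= 2.05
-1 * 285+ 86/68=-9647/34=-283.74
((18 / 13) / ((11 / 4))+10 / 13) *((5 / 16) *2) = 35 / 44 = 0.80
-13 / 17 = -0.76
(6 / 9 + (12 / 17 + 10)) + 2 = 682 / 51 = 13.37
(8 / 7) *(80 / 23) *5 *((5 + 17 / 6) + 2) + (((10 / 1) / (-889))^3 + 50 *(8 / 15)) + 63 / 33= 39821198217347 / 177756628357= 224.02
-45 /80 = -9 /16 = -0.56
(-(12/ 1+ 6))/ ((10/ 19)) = -171/ 5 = -34.20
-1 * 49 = -49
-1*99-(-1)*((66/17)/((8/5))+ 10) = -5887/68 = -86.57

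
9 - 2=7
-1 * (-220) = 220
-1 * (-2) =2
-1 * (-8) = 8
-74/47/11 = -74/517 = -0.14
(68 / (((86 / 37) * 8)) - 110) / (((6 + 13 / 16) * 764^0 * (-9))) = 24388 / 14061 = 1.73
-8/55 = -0.15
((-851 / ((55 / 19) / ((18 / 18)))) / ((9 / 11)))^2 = 261436561 / 2025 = 129104.47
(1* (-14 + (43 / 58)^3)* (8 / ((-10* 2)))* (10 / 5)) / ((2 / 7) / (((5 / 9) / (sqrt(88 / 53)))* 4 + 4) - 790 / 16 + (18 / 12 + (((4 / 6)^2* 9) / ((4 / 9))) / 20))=-5711567031746716 / 24863863976872727 + 133663874400* sqrt(1166) / 24863863976872727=-0.23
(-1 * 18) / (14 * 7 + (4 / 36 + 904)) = -162 / 9019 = -0.02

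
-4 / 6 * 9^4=-4374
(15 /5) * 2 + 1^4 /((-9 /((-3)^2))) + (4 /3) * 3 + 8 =17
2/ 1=2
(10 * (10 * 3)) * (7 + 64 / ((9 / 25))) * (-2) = -332600 / 3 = -110866.67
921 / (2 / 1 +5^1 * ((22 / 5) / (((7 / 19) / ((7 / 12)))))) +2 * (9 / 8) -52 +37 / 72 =-385573 / 15912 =-24.23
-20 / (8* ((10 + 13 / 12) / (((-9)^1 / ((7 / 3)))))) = 810 / 931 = 0.87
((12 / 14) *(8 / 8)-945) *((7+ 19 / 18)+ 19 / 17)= -883403 / 102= -8660.81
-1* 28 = -28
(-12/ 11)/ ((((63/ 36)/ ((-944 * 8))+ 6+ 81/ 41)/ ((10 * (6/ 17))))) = -0.48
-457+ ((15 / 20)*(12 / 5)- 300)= -755.20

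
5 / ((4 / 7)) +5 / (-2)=25 / 4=6.25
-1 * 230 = -230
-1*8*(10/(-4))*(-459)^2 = 4213620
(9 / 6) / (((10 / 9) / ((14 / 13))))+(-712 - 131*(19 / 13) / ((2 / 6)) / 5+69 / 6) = -10581 / 13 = -813.92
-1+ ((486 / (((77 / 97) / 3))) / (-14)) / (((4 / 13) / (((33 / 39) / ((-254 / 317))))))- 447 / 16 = 41950793 / 99568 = 421.33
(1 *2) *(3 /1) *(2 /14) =6 /7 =0.86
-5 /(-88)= 5 /88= 0.06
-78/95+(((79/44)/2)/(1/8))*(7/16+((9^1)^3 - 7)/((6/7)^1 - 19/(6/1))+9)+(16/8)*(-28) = -3623534841/1621840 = -2234.21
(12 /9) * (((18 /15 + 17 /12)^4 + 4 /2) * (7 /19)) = 4434452407 /184680000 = 24.01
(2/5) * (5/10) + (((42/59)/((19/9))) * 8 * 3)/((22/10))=239131/61655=3.88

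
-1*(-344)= 344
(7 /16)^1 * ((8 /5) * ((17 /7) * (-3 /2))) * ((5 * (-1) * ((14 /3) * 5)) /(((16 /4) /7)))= 4165 /8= 520.62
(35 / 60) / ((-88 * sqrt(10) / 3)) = -7 * sqrt(10) / 3520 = -0.01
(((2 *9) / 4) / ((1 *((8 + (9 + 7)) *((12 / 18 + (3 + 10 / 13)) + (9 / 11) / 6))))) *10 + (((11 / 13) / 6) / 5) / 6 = 951907 / 2294955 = 0.41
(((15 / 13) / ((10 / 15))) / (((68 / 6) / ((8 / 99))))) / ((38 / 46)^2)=15870 / 877591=0.02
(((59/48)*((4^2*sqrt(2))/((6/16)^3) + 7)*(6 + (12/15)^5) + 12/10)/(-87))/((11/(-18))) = 4173331/3987500 + 1194665984*sqrt(2)/26915625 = 63.82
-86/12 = -43/6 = -7.17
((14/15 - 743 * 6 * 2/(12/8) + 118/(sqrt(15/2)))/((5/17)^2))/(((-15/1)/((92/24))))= 296276731/16875 - 392173 * sqrt(30)/16875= 17429.85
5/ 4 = 1.25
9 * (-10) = -90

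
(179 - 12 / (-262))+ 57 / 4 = 193.30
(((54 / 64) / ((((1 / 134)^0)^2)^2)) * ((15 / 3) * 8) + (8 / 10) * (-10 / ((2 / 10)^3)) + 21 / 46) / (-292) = 88853 / 26864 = 3.31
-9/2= -4.50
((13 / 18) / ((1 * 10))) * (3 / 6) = 13 / 360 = 0.04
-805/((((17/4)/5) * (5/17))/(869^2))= -2431618420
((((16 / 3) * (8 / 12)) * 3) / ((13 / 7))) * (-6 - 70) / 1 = -17024 / 39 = -436.51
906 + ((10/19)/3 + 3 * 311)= 104833/57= 1839.18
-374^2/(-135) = 139876/135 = 1036.12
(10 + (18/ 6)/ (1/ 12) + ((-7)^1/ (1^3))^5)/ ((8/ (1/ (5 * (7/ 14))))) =-838.05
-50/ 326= -0.15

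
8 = 8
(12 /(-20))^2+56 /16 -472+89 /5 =-22517 /50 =-450.34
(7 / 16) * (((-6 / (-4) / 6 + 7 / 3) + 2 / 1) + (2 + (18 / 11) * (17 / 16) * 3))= 21805 / 4224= 5.16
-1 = -1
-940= -940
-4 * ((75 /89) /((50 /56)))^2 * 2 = -56448 /7921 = -7.13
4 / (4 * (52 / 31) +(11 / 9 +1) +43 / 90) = 1240 / 2917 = 0.43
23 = 23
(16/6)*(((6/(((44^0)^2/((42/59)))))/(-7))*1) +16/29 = -1840/1711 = -1.08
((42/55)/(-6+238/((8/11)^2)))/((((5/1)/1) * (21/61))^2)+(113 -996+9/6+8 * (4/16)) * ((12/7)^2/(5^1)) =-1484411045192/2871589875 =-516.93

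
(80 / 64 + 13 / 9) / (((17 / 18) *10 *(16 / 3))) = 291 / 5440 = 0.05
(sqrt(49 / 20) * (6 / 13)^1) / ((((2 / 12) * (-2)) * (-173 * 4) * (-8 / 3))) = -189 * sqrt(5) / 359840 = -0.00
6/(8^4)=3/2048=0.00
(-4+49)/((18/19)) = 95/2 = 47.50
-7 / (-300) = 7 / 300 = 0.02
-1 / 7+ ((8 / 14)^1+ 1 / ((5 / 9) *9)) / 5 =2 / 175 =0.01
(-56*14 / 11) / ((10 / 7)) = -2744 / 55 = -49.89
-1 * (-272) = 272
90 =90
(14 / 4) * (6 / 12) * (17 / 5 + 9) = 217 / 10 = 21.70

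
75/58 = 1.29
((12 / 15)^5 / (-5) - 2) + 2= -1024 / 15625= -0.07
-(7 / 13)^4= -2401 / 28561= -0.08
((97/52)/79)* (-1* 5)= -485/4108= -0.12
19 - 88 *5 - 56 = -477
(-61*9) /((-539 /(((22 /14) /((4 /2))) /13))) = 549 /8918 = 0.06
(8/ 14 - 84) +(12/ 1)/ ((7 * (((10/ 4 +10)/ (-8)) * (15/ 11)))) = -73704/ 875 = -84.23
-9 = -9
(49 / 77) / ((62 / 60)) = 210 / 341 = 0.62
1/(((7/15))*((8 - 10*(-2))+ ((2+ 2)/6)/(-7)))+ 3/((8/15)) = 13365/2344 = 5.70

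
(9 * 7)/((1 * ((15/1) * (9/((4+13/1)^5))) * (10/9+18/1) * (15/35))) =69572993/860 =80898.83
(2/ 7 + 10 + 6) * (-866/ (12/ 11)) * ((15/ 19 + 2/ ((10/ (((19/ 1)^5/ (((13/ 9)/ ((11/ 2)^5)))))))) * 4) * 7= -624604025704951.49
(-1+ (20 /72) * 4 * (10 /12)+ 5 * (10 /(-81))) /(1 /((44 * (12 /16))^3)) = -74536 /3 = -24845.33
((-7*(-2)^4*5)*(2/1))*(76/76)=-1120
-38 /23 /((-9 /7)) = 266 /207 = 1.29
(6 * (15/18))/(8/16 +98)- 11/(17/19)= -41003/3349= -12.24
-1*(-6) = 6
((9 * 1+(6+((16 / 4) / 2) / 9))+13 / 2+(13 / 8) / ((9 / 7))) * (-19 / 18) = -24.26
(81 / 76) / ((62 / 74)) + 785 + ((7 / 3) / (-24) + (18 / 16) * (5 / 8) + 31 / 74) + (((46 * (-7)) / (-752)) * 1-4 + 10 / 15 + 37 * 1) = 484604784203 / 589980096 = 821.39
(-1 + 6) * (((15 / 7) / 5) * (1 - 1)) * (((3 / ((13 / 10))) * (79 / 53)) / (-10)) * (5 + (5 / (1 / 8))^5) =0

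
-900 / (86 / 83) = -37350 / 43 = -868.60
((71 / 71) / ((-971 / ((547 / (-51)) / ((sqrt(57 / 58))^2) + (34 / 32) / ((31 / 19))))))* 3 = 14797135 / 466685904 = 0.03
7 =7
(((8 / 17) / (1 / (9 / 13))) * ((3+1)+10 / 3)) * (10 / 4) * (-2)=-2640 / 221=-11.95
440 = 440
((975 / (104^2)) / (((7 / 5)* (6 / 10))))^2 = 0.01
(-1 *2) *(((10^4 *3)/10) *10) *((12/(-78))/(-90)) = -4000/39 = -102.56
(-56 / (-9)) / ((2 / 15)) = 140 / 3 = 46.67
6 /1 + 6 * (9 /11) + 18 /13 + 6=2616 /143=18.29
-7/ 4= -1.75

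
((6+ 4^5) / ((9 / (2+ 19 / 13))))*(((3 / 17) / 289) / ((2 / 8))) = 61800 / 63869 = 0.97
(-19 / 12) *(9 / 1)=-57 / 4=-14.25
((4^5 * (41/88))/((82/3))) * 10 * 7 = 13440/11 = 1221.82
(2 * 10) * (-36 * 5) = -3600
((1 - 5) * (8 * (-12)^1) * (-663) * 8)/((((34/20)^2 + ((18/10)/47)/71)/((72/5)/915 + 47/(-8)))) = 4128561.76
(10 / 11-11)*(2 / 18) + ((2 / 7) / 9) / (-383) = -297613 / 265419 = -1.12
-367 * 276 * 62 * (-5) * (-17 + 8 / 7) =-497922531.43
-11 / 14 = -0.79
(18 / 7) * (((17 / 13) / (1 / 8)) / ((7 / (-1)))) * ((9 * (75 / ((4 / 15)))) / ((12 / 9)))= -4647375 / 637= -7295.72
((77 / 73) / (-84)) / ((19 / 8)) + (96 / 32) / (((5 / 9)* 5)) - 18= -1760653 / 104025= -16.93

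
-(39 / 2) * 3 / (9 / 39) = -253.50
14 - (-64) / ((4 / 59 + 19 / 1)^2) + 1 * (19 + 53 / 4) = 235031761 / 5062500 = 46.43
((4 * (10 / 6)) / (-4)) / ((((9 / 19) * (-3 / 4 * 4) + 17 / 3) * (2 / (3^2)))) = -855 / 484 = -1.77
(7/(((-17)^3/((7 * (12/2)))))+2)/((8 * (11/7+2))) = 16681/245650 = 0.07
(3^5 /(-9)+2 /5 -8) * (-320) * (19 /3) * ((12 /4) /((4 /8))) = 420736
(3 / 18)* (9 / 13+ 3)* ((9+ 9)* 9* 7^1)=9072 / 13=697.85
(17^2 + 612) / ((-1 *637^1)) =-901 / 637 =-1.41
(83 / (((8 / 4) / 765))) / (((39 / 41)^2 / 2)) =11859455 / 169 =70174.29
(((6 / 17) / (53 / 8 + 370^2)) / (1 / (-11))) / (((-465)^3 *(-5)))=-176 / 3120117728011875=-0.00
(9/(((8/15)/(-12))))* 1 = -202.50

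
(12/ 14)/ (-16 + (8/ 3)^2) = -27/ 280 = -0.10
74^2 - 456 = 5020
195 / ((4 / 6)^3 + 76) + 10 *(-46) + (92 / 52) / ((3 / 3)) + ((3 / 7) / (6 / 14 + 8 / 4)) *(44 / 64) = -165916273 / 364208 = -455.55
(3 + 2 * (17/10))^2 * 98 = 100352/25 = 4014.08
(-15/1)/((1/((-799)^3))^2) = -3902760806543928015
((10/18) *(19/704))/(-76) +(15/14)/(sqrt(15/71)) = -5/25344 +sqrt(1065)/14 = 2.33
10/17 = 0.59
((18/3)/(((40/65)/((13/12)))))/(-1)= -10.56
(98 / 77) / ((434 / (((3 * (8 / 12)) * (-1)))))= -0.01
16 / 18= 8 / 9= 0.89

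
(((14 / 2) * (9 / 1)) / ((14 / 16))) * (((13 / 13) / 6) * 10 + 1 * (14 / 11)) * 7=16296 / 11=1481.45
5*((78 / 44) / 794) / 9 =65 / 52404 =0.00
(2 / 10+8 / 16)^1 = 0.70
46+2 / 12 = 277 / 6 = 46.17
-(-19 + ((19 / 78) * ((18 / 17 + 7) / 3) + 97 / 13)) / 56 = 43297 / 222768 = 0.19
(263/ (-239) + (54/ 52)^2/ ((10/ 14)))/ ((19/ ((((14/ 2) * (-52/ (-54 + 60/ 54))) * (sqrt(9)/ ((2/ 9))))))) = 80354511/ 40142440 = 2.00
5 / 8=0.62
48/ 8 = 6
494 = 494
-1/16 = -0.06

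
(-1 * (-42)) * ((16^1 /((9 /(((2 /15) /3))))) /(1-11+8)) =-224 /135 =-1.66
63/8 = 7.88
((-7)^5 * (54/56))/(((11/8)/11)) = -129654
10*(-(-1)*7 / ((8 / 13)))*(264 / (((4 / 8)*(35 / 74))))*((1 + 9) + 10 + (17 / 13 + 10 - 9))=2832720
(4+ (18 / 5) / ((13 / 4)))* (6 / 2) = 996 / 65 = 15.32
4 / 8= 1 / 2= 0.50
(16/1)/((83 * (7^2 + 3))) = 4/1079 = 0.00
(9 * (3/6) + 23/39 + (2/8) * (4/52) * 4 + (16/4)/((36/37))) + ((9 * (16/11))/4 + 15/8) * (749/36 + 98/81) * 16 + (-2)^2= 542485/297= 1826.55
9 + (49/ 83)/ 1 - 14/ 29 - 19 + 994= 984.11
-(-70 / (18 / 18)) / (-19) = -70 / 19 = -3.68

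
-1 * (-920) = 920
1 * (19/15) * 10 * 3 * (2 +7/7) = 114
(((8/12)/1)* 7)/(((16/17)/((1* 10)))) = 595/12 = 49.58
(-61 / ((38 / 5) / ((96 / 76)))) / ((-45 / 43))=10492 / 1083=9.69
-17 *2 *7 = -238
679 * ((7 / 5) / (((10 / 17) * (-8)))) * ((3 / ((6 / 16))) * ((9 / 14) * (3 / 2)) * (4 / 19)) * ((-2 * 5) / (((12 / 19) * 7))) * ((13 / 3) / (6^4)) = 21437 / 8640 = 2.48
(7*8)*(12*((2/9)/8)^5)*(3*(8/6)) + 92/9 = 1609639/157464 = 10.22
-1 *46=-46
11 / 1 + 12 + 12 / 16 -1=91 / 4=22.75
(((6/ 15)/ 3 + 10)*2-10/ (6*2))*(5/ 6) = 16.19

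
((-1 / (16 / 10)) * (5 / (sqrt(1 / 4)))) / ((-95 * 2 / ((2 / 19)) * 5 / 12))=0.01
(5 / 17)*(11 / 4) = 55 / 68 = 0.81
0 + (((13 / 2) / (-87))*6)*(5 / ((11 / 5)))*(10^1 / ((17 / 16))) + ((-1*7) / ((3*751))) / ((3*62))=-21791053961 / 2272551534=-9.59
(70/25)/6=7/15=0.47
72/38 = 36/19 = 1.89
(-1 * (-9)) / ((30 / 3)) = 9 / 10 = 0.90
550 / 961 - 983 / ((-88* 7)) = 1283463 / 591976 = 2.17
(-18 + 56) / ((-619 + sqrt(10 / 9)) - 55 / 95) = -38247228 / 623608123 - 20577 * sqrt(10) / 623608123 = -0.06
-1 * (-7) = 7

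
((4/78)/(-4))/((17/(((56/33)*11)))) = -28/1989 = -0.01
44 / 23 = 1.91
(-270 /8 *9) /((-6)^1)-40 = 85 /8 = 10.62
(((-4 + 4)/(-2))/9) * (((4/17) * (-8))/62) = 0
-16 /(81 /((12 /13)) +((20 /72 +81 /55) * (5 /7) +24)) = -0.14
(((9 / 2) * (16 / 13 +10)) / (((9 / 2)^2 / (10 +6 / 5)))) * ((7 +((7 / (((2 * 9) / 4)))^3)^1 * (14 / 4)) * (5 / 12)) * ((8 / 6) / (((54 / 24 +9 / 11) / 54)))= 21163020032 / 3838185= 5513.81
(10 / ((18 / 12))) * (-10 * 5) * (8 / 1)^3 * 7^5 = -8605184000 / 3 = -2868394666.67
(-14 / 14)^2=1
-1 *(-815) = 815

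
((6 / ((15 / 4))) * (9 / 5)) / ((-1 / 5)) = -72 / 5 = -14.40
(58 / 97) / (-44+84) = 29 / 1940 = 0.01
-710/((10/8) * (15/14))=-7952/15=-530.13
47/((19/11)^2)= 5687/361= 15.75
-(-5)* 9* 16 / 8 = 90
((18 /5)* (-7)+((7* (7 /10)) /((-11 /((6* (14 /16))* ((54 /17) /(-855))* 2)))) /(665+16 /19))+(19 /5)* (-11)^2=17135822699 /39428950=434.60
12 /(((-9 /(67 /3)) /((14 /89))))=-3752 /801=-4.68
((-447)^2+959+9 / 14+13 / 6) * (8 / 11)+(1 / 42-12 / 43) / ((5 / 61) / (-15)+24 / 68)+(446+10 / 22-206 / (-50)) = 78633917585063 / 536878650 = 146464.97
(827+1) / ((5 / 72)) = 59616 / 5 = 11923.20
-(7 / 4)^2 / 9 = -49 / 144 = -0.34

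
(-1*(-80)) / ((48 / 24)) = 40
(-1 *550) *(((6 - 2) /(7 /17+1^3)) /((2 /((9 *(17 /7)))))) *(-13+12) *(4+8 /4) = 715275 /7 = 102182.14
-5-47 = -52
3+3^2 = 12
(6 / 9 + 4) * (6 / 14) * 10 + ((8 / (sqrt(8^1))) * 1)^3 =42.63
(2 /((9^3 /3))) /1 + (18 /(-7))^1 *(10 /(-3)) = 14594 /1701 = 8.58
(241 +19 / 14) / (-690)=-1131 / 3220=-0.35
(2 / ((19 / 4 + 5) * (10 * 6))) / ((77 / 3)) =2 / 15015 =0.00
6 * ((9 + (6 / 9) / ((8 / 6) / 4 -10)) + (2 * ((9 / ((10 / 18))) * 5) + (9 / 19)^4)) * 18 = 69788678328 / 3779309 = 18465.99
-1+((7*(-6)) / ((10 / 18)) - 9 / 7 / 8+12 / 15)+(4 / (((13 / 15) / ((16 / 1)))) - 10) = -44097 / 3640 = -12.11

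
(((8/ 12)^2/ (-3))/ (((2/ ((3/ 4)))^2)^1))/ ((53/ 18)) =-3/ 424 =-0.01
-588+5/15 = -1763/3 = -587.67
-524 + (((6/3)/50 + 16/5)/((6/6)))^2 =-320939/625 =-513.50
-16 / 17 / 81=-16 / 1377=-0.01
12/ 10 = 6/ 5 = 1.20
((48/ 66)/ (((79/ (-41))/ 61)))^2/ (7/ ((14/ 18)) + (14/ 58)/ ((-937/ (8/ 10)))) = 54389485495360/ 923378398877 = 58.90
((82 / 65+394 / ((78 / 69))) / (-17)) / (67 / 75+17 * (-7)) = 26235 / 150586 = 0.17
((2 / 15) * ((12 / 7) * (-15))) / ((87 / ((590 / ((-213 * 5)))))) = 944 / 43239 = 0.02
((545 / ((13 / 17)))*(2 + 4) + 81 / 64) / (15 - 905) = -3558813 / 740480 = -4.81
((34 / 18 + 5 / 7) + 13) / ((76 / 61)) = 59963 / 4788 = 12.52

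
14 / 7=2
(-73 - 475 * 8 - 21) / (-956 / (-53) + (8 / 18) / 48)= -2026296 / 9391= -215.77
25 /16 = 1.56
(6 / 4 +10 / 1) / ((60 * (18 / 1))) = 0.01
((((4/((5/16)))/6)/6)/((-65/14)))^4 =2517630976/73198719140625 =0.00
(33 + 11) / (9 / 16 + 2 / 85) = 75.08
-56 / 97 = -0.58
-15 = -15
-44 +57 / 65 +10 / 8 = -10887 / 260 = -41.87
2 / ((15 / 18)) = 12 / 5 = 2.40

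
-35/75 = -7/15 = -0.47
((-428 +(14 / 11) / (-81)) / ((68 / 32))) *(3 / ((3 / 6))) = -6101792 / 5049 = -1208.51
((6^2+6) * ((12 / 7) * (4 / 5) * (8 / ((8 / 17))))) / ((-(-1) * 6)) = 816 / 5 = 163.20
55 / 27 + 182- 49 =3646 / 27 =135.04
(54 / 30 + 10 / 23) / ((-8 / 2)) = -257 / 460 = -0.56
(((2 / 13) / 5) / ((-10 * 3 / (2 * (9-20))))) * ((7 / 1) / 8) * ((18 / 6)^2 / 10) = 231 / 13000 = 0.02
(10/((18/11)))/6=55/54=1.02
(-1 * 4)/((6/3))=-2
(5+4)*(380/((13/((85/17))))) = 17100/13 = 1315.38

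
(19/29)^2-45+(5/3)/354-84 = -114827731/893142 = -128.57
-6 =-6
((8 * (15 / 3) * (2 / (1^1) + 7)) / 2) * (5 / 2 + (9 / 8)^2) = 10845 / 16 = 677.81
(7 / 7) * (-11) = -11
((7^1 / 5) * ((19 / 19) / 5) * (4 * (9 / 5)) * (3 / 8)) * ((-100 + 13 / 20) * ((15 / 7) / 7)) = -22.99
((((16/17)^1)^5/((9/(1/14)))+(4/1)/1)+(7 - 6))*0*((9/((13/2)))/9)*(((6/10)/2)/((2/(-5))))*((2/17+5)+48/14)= 0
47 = 47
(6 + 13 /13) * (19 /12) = 133 /12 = 11.08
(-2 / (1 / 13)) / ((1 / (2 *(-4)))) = 208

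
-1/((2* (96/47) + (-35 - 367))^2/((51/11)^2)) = -638401/4702393476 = -0.00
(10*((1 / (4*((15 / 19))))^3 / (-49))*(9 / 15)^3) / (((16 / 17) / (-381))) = 44425743 / 78400000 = 0.57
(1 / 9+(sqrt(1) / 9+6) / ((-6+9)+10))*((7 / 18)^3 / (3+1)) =5831 / 682344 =0.01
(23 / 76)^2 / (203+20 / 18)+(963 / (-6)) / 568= -106267683 / 376673176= -0.28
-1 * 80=-80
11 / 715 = 1 / 65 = 0.02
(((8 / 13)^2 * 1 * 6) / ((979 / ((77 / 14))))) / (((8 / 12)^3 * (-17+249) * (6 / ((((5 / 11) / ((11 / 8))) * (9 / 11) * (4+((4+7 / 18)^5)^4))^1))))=448241259884472941949262073450496419525 / 7614416030564266340438563356672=58867450.65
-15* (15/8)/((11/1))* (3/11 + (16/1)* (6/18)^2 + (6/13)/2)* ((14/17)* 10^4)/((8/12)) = -1926750000/26741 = -72052.28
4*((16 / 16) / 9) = 4 / 9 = 0.44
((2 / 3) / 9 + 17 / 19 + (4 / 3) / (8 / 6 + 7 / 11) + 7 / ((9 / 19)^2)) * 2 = 6570952 / 100035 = 65.69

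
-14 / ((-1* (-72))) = -7 / 36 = -0.19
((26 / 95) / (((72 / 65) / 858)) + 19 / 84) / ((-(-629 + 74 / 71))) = 24047629 / 71157660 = 0.34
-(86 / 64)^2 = -1849 / 1024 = -1.81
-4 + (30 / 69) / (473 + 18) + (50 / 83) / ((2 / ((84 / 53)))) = -174952338 / 49677907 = -3.52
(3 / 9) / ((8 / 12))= 1 / 2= 0.50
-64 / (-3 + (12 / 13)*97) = -832 / 1125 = -0.74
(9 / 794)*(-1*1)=-9 / 794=-0.01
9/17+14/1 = 247/17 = 14.53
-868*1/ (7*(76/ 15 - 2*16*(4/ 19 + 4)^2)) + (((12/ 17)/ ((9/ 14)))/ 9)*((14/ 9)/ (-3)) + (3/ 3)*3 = 1751886920/ 554871789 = 3.16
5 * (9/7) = 45/7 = 6.43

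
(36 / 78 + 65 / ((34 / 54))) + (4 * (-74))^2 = 19386053 / 221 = 87719.70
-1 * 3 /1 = -3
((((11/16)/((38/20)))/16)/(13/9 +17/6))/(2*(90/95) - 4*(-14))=9/98560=0.00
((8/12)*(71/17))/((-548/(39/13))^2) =213/2552584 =0.00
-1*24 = -24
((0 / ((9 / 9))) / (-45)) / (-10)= 0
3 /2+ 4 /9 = 35 /18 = 1.94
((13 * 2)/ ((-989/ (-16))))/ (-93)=-416/ 91977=-0.00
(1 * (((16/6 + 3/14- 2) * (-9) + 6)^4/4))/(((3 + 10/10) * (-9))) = -59049/614656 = -0.10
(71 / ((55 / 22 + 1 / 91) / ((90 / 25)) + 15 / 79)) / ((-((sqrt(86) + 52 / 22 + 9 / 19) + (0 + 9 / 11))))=1467029956392 / 364332729925-401321022102 *sqrt(86) / 364332729925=-6.19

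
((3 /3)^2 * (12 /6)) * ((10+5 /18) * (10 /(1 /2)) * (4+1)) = 18500 /9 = 2055.56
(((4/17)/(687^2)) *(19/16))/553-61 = -1082623258817/17747922276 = -61.00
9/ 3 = 3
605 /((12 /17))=10285 /12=857.08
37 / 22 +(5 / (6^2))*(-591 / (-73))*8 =51443 / 4818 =10.68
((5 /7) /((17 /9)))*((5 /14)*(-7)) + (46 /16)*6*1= 7761 /476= 16.30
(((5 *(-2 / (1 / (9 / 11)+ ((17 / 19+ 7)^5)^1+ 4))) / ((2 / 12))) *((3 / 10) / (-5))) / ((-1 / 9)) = -3610152342 / 3417769383265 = -0.00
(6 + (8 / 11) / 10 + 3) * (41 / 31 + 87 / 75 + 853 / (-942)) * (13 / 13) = 574515167 / 40152750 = 14.31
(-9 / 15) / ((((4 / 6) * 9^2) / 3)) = -1 / 30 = -0.03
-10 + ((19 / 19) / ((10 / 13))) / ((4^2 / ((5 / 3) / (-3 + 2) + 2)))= -4787 / 480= -9.97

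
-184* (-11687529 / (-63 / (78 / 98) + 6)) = -9318856456 / 317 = -29397023.52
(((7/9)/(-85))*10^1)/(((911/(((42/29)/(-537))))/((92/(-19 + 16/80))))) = -45080/34006246191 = -0.00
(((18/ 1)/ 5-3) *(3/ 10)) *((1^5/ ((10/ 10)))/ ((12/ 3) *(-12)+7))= -9/ 2050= -0.00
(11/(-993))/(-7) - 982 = -6825871/6951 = -982.00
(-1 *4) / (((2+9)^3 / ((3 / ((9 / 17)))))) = -68 / 3993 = -0.02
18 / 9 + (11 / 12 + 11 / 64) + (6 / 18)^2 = 1843 / 576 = 3.20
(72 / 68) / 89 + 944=1428290 / 1513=944.01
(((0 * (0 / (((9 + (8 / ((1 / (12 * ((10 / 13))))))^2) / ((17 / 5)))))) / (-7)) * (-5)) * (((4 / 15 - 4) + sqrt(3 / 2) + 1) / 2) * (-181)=0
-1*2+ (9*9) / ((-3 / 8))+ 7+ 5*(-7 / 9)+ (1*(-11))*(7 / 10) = -20033 / 90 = -222.59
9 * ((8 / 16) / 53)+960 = 960.08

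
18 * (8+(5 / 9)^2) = 1346 / 9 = 149.56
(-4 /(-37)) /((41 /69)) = 276 /1517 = 0.18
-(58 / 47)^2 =-1.52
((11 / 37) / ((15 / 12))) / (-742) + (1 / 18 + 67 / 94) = 22297069 / 29032605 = 0.77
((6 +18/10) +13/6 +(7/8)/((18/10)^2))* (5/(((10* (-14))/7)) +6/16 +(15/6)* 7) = 180.42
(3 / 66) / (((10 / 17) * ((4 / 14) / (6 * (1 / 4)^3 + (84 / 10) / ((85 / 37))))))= 357021 / 352000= 1.01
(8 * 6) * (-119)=-5712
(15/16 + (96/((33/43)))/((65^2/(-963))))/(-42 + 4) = 20504283/28256800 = 0.73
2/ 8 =1/ 4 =0.25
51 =51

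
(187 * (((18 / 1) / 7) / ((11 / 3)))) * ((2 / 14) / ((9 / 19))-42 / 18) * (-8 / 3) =34816 / 49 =710.53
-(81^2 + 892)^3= -413993348677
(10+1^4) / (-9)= -11 / 9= -1.22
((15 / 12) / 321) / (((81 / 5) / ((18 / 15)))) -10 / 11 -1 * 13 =-2652047 / 190674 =-13.91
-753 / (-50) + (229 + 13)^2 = 2928953 / 50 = 58579.06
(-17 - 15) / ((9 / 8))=-256 / 9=-28.44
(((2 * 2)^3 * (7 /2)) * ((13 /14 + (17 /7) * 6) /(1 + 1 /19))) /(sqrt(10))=8246 * sqrt(10) /25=1043.05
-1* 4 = -4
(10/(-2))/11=-5/11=-0.45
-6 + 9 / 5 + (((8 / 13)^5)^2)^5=-1045651368249030625372468012840914554797177556417326686109 / 248964611489563539008570907677668091582005960023628671245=-4.20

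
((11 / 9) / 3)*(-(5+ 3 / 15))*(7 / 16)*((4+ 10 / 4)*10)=-13013 / 216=-60.25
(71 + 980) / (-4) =-1051 / 4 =-262.75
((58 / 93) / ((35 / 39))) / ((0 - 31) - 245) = -377 / 149730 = -0.00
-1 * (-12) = 12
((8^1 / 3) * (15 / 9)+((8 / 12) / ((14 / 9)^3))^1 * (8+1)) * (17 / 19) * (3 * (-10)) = -6337855 / 39102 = -162.09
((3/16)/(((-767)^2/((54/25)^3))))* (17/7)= 1003833/128688218750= 0.00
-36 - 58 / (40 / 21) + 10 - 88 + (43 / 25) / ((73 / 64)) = -1043477 / 7300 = -142.94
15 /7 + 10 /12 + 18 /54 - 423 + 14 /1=-17039 /42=-405.69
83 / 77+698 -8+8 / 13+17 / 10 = 6940867 / 10010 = 693.39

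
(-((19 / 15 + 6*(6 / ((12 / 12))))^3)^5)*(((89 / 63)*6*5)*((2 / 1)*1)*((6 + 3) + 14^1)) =-1331542253298069557796459780348469653178147012 / 1839154339599609375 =-723997015708834515440533900.00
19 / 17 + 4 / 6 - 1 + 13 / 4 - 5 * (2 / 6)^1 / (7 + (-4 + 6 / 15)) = 241 / 68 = 3.54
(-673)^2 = 452929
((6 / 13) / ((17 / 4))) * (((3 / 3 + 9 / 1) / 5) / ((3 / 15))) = 240 / 221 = 1.09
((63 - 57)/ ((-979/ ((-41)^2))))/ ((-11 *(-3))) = -3362/ 10769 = -0.31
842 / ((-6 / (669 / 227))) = -93883 / 227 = -413.58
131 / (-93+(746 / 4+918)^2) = 524 / 4879309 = 0.00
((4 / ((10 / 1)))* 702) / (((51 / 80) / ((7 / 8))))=385.41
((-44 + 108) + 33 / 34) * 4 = 4418 / 17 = 259.88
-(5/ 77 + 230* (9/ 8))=-79715/ 308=-258.81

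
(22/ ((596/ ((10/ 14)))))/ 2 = 55/ 4172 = 0.01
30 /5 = 6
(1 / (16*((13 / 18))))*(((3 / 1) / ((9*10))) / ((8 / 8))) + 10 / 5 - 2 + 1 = 1043 / 1040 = 1.00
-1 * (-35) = 35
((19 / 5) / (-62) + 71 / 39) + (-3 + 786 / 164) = 880322 / 247845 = 3.55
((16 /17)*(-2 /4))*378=-3024 /17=-177.88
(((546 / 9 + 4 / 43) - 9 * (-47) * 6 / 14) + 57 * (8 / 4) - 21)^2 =91534082116 / 815409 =112255.42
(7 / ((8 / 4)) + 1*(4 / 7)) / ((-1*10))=-57 / 140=-0.41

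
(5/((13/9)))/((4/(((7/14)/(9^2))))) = 5/936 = 0.01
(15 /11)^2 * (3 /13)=675 /1573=0.43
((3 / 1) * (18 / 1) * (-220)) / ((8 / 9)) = -13365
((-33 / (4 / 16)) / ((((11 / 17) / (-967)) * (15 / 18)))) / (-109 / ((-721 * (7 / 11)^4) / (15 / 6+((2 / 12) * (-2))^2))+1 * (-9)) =-35905.57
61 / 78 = 0.78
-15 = -15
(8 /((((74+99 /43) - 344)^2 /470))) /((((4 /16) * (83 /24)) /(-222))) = -16462904320 /1221973227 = -13.47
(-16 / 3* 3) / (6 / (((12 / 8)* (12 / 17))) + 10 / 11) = -528 / 217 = -2.43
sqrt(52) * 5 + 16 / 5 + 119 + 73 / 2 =10 * sqrt(13) + 1587 / 10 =194.76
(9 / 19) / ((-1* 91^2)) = -9 / 157339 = -0.00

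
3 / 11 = 0.27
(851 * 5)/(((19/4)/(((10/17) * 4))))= 680800/323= 2107.74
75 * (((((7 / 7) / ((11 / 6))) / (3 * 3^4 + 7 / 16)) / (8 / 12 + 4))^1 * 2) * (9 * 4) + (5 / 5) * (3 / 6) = 371023 / 119966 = 3.09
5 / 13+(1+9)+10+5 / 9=2450 / 117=20.94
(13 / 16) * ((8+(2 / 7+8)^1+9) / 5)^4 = 531.43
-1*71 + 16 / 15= -1049 / 15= -69.93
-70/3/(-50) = 7/15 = 0.47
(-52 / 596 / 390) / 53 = -1 / 236910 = -0.00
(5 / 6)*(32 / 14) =40 / 21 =1.90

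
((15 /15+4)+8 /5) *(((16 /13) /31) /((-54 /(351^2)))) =-92664 /155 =-597.83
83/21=3.95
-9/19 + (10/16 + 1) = 175/152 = 1.15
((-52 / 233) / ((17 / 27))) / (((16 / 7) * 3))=-819 / 15844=-0.05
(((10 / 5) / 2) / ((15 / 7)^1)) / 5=7 / 75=0.09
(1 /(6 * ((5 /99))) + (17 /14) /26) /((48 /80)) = 6091 /1092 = 5.58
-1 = -1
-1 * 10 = -10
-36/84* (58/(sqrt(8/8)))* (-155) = 26970/7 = 3852.86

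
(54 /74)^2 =0.53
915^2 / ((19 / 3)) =2511675 / 19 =132193.42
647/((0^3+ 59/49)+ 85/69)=2187507/8236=265.60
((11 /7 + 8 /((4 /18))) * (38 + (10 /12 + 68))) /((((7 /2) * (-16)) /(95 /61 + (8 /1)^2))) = -4698.92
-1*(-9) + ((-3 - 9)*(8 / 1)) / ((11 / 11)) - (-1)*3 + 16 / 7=-81.71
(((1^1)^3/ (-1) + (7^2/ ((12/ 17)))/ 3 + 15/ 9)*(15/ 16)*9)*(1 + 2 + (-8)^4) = 52692645/ 64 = 823322.58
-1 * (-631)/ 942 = 631/ 942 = 0.67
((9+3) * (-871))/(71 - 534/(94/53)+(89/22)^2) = 79254032/1620563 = 48.91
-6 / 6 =-1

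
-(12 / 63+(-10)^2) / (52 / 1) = -526 / 273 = -1.93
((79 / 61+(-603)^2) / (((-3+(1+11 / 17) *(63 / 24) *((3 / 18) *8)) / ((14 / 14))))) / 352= 94265969 / 252296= 373.63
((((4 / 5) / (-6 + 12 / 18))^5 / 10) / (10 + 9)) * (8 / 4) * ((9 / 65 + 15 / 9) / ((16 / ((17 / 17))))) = -891 / 9880000000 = -0.00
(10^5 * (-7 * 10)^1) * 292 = -2044000000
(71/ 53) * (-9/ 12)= -213/ 212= -1.00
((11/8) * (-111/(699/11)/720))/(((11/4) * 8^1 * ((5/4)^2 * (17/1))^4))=-104192/342077220703125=-0.00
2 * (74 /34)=74 /17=4.35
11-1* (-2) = 13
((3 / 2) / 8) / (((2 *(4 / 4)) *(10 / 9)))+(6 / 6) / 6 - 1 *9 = -8399 / 960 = -8.75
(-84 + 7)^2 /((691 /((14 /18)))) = 41503 /6219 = 6.67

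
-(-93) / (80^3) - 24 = -12287907 / 512000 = -24.00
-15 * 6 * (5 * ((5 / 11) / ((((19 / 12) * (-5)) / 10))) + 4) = -21240 / 209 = -101.63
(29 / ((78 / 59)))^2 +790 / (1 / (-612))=-482998.82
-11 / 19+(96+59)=2934 / 19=154.42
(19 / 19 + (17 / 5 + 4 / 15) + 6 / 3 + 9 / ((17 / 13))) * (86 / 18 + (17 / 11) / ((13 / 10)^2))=65808767 / 853281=77.12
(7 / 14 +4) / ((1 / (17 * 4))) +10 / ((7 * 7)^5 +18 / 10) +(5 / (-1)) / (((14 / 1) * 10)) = 6049913684709 / 19773267556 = 305.96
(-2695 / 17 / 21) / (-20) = 77 / 204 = 0.38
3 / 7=0.43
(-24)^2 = 576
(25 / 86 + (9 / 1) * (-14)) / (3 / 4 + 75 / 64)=-345952 / 5289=-65.41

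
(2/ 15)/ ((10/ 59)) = 59/ 75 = 0.79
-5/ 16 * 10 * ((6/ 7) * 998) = -37425/ 14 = -2673.21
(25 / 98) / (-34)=-25 / 3332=-0.01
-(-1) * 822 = 822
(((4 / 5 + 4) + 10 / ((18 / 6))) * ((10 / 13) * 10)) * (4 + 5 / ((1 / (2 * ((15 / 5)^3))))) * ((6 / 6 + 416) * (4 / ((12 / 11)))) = 1022228240 / 39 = 26210980.51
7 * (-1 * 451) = -3157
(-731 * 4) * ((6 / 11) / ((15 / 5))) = -5848 / 11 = -531.64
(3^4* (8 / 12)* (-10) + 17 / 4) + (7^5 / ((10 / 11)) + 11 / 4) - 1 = 179537 / 10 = 17953.70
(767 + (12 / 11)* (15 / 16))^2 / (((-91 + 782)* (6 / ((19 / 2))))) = 21697370131 / 16053312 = 1351.58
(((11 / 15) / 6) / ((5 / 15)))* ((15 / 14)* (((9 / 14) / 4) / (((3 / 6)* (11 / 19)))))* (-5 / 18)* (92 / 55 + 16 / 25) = -0.14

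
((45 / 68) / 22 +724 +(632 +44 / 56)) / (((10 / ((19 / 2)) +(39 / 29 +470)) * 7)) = 7828924825 / 19080371464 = 0.41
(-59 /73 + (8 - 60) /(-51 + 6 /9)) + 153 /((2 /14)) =11808112 /11023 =1071.22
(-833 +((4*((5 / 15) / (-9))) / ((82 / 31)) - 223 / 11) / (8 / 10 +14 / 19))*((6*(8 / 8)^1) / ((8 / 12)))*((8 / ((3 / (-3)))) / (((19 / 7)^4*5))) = 224.51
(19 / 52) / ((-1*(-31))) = 19 / 1612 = 0.01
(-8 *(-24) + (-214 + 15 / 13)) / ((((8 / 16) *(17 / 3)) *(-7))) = 1626 / 1547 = 1.05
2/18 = 1/9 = 0.11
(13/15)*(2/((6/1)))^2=13/135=0.10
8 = 8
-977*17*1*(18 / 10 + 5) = -564706 / 5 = -112941.20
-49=-49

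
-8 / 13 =-0.62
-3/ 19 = -0.16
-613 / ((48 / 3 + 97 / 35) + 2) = -21455 / 727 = -29.51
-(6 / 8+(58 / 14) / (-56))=-265 / 392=-0.68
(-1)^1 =-1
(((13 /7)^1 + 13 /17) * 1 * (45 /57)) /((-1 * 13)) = -360 /2261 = -0.16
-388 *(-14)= 5432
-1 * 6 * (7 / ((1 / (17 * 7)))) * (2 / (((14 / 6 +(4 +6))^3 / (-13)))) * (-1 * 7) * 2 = -49120344 / 50653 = -969.74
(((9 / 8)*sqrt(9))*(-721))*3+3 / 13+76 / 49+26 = -37059861 / 5096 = -7272.34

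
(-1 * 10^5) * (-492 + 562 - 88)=1800000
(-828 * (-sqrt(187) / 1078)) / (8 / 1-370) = -207 * sqrt(187) / 97559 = -0.03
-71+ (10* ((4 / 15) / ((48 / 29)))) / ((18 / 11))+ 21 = -15881 / 324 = -49.02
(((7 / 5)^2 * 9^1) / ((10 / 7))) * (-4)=-6174 / 125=-49.39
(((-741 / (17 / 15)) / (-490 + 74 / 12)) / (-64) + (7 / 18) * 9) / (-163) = -5493967 / 257414816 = -0.02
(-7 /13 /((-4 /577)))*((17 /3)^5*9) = 5734802423 /1404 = 4084617.11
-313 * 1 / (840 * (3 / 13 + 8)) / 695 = -4069 / 62466600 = -0.00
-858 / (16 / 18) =-3861 / 4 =-965.25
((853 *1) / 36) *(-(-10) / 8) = 4265 / 144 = 29.62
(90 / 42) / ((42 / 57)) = 285 / 98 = 2.91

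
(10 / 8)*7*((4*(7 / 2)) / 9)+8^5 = 590069 / 18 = 32781.61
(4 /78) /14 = 1 /273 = 0.00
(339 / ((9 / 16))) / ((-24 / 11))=-2486 / 9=-276.22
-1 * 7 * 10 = -70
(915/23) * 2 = 1830/23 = 79.57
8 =8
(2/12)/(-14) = -1/84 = -0.01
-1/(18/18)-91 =-92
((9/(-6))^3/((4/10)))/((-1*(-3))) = -45/16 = -2.81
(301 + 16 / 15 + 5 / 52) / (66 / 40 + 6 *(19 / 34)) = 4006679 / 66339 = 60.40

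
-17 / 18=-0.94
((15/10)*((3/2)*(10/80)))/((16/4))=9/128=0.07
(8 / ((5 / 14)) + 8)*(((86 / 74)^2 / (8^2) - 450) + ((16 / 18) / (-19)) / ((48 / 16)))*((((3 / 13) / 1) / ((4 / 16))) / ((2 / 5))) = -20225905991 / 640692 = -31568.84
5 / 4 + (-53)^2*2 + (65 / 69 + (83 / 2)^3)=42555649 / 552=77093.57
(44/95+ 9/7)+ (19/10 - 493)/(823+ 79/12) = 7658687/6620075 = 1.16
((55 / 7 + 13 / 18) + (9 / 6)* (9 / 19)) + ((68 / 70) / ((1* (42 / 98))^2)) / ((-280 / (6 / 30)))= 5557739 / 598500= 9.29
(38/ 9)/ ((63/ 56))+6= 9.75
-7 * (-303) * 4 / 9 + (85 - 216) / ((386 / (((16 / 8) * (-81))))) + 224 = 707333 / 579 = 1221.65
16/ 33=0.48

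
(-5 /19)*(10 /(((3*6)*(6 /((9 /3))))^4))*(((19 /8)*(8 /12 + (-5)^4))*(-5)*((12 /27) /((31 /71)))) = 16658375 /1405838592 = 0.01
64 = 64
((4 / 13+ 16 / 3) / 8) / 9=55 / 702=0.08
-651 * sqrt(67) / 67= -79.53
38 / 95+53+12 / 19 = 5133 / 95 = 54.03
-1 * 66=-66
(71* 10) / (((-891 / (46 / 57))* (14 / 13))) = -212290 / 355509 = -0.60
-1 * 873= -873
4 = 4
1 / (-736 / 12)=-3 / 184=-0.02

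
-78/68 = -39/34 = -1.15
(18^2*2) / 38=324 / 19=17.05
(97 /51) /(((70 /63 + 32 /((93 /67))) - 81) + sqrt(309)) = -143045997 /3865656860 - 2516859*sqrt(309) /3865656860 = -0.05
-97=-97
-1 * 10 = -10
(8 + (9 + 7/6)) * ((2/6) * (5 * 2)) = 545/9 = 60.56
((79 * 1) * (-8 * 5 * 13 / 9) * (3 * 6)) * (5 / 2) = -205400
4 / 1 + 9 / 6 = 11 / 2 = 5.50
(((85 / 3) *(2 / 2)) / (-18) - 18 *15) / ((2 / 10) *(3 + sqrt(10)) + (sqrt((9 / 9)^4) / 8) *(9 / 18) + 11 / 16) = -146650 / 569 + 586600 *sqrt(10) / 15363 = -136.99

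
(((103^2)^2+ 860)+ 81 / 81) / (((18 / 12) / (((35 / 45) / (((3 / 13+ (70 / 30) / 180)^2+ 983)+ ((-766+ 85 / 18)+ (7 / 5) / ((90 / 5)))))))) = 2876012152977600 / 10933320241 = 263050.21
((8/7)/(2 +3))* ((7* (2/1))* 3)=48/5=9.60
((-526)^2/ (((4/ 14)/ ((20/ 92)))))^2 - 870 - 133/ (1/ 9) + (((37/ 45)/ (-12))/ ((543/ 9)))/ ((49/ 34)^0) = 763783256634769487/ 17234820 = 44316288573.64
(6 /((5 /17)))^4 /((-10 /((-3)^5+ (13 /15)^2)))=327772485072 /78125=4195487.81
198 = 198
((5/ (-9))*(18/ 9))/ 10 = -1/ 9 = -0.11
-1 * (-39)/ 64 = 39/ 64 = 0.61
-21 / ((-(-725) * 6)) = -7 / 1450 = -0.00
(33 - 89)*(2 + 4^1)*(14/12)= -392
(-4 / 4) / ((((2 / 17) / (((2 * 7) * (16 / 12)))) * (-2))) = 238 / 3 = 79.33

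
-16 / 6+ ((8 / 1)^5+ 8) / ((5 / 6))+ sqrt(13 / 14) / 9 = 39328.64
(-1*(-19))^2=361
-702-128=-830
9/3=3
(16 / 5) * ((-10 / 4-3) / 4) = -22 / 5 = -4.40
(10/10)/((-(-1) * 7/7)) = 1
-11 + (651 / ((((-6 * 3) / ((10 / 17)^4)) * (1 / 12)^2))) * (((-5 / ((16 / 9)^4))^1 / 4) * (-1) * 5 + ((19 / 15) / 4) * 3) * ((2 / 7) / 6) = -9884633463 / 171051008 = -57.79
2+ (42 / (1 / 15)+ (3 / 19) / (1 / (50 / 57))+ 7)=230729 / 361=639.14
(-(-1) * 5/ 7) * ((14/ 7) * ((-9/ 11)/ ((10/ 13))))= -117/ 77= -1.52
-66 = -66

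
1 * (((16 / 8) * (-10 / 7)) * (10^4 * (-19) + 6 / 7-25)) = 26603380 / 49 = 542926.12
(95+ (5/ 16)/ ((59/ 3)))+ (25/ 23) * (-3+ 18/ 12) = 2027585/ 21712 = 93.39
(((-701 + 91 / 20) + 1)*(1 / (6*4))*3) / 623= -1987 / 14240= -0.14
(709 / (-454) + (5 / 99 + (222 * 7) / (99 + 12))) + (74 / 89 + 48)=245293063 / 4000194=61.32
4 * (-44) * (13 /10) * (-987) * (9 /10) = 5081076 /25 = 203243.04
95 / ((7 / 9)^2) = 7695 / 49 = 157.04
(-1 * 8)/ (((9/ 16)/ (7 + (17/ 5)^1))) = -6656/ 45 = -147.91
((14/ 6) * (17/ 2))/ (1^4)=119/ 6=19.83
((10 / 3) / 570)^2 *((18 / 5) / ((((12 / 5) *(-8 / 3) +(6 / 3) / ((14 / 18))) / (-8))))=56 / 217683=0.00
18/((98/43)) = 387/49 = 7.90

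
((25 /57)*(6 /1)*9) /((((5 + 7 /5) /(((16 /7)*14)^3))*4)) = 576000 /19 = 30315.79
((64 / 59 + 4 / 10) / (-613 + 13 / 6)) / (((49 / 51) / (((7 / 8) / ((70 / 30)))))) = -100521 / 105955150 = -0.00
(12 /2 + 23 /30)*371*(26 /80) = 979069 /1200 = 815.89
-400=-400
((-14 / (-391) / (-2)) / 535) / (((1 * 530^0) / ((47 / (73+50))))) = -329 / 25729755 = -0.00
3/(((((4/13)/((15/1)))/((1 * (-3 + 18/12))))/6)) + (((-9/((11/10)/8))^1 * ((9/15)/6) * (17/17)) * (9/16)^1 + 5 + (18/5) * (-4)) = -292453/220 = -1329.33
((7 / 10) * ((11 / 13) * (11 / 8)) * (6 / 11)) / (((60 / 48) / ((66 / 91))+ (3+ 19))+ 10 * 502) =7623 / 86550295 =0.00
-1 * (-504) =504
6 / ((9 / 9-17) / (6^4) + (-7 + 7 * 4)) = 243 / 850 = 0.29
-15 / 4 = -3.75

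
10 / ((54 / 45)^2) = 125 / 18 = 6.94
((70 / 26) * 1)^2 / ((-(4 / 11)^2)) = -148225 / 2704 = -54.82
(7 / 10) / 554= 7 / 5540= 0.00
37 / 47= 0.79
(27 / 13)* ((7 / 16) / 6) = 63 / 416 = 0.15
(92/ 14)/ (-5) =-46/ 35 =-1.31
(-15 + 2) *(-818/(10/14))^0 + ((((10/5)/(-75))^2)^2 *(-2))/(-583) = -239804296843/18446484375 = -13.00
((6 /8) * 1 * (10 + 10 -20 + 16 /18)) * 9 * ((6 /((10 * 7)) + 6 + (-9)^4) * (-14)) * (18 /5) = -49647168 /25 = -1985886.72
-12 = -12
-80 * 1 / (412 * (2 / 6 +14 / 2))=-30 / 1133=-0.03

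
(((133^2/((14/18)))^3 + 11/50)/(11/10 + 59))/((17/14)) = 8234576984485054/51085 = 161193637750.51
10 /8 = 5 /4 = 1.25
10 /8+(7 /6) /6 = 13 /9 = 1.44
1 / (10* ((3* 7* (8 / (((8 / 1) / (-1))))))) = -1 / 210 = -0.00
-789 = -789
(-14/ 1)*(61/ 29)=-854/ 29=-29.45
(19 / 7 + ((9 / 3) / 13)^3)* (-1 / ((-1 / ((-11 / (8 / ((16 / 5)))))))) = -922504 / 76895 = -12.00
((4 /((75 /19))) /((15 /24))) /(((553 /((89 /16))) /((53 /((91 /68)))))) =12188728 /18871125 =0.65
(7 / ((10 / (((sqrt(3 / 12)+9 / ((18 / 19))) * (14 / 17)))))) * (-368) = -36064 / 17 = -2121.41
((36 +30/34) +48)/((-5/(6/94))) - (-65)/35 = 21632/27965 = 0.77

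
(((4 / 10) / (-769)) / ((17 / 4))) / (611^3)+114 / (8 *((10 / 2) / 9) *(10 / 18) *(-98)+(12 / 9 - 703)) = -27535233402047038 / 227924579280497905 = -0.12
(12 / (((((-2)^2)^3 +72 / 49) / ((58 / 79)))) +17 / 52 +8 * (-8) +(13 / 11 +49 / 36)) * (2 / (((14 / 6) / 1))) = -4973686009 / 95132037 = -52.28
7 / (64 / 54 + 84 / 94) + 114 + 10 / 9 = 2812915 / 23742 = 118.48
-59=-59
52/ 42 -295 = -6169/ 21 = -293.76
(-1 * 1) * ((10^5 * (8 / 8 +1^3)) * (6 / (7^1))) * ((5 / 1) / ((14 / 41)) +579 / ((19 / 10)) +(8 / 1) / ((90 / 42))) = -51568840000 / 931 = -55390805.59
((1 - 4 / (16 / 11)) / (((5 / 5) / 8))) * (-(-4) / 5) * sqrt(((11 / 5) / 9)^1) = -56 * sqrt(55) / 75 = -5.54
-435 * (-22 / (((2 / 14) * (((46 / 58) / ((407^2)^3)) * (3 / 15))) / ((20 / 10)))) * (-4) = -353211164352870664671600 / 23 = -15357007145776985420504.35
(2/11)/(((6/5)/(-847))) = -385/3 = -128.33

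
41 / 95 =0.43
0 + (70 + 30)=100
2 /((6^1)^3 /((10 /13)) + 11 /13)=0.01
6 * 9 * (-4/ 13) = -216/ 13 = -16.62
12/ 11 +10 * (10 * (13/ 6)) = 7186/ 33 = 217.76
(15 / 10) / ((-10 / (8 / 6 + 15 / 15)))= -7 / 20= -0.35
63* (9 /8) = 567 /8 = 70.88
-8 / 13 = -0.62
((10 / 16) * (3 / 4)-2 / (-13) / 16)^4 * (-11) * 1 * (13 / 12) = -0.62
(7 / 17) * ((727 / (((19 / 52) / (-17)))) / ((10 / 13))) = -18106.13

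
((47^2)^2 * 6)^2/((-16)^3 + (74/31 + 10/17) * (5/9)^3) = -82331023892177936367/393354392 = -209304956463.22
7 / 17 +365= 6212 / 17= 365.41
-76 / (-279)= 76 / 279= 0.27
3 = 3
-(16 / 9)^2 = -256 / 81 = -3.16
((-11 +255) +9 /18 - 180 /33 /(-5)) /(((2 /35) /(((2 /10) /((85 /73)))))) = 2760933 /3740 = 738.22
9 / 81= 1 / 9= 0.11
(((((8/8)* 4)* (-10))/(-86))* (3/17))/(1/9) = 540/731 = 0.74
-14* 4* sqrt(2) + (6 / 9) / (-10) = -56* sqrt(2)-1 / 15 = -79.26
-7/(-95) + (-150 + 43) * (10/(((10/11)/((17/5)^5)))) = -31752257716/59375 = -534774.87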